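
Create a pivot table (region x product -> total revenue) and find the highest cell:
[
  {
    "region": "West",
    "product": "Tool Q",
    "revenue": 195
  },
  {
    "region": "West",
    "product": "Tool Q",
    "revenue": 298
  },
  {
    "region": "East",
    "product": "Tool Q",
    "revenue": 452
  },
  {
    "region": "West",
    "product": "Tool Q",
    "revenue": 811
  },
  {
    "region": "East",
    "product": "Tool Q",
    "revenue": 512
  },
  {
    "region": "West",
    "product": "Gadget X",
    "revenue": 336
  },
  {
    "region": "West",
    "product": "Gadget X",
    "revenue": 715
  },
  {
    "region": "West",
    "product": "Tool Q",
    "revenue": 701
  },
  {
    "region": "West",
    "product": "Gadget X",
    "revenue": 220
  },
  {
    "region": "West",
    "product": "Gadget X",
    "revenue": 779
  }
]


Pivot: region (rows) x product (columns) -> total revenue

     Gadget X      Tool Q      
East             0           964  
West          2050          2005  

Highest: West / Gadget X = $2050

West / Gadget X = $2050


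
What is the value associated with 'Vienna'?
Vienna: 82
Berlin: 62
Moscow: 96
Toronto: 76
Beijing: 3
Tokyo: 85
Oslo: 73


Looking up key 'Vienna'
Value: 82

82


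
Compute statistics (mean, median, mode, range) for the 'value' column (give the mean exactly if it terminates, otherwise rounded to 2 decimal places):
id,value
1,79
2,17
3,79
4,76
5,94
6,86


Data: [79, 17, 79, 76, 94, 86]
Count: 6
Sum: 431
Mean: 431/6 ≈ 71.83 (rounded to 2 decimal places)
Sorted: [17, 76, 79, 79, 86, 94]
Median: 79.0
Mode: 79 (2 times)
Range: 94 - 17 = 77
Min: 17, Max: 94

mean≈71.83, median=79.0, mode=79, range=77


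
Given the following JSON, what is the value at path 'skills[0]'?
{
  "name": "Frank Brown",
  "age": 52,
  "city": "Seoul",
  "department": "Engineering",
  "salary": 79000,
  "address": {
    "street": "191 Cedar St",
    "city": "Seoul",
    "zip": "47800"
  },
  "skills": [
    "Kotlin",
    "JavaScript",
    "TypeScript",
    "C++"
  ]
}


Query: skills[0]
Path: skills -> first element
Value: Kotlin

Kotlin


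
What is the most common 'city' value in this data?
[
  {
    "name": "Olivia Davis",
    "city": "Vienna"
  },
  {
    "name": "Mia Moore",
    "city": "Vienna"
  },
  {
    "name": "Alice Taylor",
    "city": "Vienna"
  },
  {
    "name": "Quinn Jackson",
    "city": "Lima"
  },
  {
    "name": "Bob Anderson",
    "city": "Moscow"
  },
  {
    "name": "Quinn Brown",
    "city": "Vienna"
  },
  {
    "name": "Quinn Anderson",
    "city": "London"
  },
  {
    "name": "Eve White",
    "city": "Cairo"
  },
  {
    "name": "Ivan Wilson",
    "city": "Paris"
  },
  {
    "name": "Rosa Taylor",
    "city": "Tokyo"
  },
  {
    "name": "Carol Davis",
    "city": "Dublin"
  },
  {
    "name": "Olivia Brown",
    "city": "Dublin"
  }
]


Counting 'city' values across 12 records:

  Vienna: 4 ####
  Dublin: 2 ##
  Lima: 1 #
  Moscow: 1 #
  London: 1 #
  Cairo: 1 #
  Paris: 1 #
  Tokyo: 1 #

Most common: Vienna (4 times)

Vienna (4 times)


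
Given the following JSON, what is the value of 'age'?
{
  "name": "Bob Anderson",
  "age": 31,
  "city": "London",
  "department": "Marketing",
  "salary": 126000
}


Looking up field 'age'
Value: 31

31


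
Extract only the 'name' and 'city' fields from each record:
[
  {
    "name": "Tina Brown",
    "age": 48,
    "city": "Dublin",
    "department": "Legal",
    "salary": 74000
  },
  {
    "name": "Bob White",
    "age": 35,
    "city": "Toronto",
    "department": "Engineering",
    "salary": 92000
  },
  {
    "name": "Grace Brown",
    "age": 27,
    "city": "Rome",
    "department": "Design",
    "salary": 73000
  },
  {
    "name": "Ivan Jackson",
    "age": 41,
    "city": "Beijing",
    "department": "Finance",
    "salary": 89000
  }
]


Original: 4 records with fields: name, age, city, department, salary
Keep: ['name', 'city']
Drop: ['age', 'department', 'salary']
Result: 4 records, 2 fields each

[
  {
    "name": "Tina Brown",
    "city": "Dublin"
  },
  {
    "name": "Bob White",
    "city": "Toronto"
  },
  {
    "name": "Grace Brown",
    "city": "Rome"
  },
  {
    "name": "Ivan Jackson",
    "city": "Beijing"
  }
]


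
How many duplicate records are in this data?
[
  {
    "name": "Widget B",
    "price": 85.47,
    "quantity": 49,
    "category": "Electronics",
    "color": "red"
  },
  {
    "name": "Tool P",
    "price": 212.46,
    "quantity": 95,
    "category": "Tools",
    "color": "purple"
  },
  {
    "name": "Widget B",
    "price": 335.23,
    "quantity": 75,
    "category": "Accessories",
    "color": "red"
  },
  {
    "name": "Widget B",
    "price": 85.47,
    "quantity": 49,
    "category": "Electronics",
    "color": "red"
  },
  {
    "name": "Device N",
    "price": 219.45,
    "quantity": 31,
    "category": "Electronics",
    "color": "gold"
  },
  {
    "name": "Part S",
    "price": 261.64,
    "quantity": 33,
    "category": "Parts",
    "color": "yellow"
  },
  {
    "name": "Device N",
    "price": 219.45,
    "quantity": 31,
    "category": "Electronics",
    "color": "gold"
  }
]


Checking 7 records for duplicates:

  Row 1: Widget B ($85.47, qty 49)
  Row 2: Tool P ($212.46, qty 95)
  Row 3: Widget B ($335.23, qty 75)
  Row 4: Widget B ($85.47, qty 49) <-- DUPLICATE
  Row 5: Device N ($219.45, qty 31)
  Row 6: Part S ($261.64, qty 33)
  Row 7: Device N ($219.45, qty 31) <-- DUPLICATE

Duplicates found: 2
Unique records: 5

2 duplicates, 5 unique


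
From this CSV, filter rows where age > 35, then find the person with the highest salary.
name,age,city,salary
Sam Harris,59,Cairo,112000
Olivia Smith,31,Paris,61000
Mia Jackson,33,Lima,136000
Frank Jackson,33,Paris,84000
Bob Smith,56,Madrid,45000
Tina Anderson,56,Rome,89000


Filter: age > 35
Sort by: salary (descending)

Filtered records (3):
  Sam Harris, age 59, salary $112000
  Tina Anderson, age 56, salary $89000
  Bob Smith, age 56, salary $45000

Highest salary: Sam Harris ($112000)

Sam Harris


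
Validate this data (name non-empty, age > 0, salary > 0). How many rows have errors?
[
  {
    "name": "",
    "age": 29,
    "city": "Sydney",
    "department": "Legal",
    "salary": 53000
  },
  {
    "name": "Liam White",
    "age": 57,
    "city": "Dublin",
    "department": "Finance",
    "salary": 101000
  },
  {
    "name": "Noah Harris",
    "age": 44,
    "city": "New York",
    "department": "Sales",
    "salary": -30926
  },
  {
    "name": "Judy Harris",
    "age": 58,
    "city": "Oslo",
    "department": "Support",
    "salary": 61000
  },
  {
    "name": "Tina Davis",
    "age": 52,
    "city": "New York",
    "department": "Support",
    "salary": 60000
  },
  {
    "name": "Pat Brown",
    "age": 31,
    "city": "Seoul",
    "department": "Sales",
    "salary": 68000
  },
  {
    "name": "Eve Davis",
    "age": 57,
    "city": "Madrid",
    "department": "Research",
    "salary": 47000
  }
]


Validating 7 records:
Rules: name non-empty, age > 0, salary > 0

  Row 1 (???): empty name
  Row 2 (Liam White): OK
  Row 3 (Noah Harris): negative salary: -30926
  Row 4 (Judy Harris): OK
  Row 5 (Tina Davis): OK
  Row 6 (Pat Brown): OK
  Row 7 (Eve Davis): OK

Total errors: 2

2 errors


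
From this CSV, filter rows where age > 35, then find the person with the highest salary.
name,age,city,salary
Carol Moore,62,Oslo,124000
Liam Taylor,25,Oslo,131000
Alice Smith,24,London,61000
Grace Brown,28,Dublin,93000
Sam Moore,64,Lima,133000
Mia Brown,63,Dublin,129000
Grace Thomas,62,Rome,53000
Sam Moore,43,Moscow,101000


Filter: age > 35
Sort by: salary (descending)

Filtered records (5):
  Sam Moore, age 64, salary $133000
  Mia Brown, age 63, salary $129000
  Carol Moore, age 62, salary $124000
  Sam Moore, age 43, salary $101000
  Grace Thomas, age 62, salary $53000

Highest salary: Sam Moore ($133000)

Sam Moore


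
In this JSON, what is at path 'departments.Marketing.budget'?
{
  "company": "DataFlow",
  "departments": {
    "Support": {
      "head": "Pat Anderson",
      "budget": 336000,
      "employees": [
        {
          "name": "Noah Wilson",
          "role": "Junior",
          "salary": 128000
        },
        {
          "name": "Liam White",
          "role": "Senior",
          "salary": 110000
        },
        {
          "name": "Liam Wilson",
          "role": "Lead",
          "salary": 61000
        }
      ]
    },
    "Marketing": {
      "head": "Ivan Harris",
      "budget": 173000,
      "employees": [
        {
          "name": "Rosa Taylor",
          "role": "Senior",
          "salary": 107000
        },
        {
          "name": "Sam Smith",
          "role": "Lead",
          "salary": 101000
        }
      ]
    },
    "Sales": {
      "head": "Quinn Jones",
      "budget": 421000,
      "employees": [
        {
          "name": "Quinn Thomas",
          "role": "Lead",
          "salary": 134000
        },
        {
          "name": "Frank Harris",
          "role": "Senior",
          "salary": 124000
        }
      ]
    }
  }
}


Path: departments.Marketing.budget

Navigate:
  -> departments
  -> Marketing
  -> budget = 173000

173000


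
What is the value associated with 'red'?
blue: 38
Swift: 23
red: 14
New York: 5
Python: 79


Looking up key 'red'
Value: 14

14


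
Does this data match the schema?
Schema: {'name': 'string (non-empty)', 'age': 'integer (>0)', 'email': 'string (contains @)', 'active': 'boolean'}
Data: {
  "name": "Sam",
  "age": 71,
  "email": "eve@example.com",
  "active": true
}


Validating each field against schema:
  name: OK (non-empty string)
  age: OK (positive integer)
  email: OK (string with @)
  active: OK (boolean)

Result: VALID

VALID


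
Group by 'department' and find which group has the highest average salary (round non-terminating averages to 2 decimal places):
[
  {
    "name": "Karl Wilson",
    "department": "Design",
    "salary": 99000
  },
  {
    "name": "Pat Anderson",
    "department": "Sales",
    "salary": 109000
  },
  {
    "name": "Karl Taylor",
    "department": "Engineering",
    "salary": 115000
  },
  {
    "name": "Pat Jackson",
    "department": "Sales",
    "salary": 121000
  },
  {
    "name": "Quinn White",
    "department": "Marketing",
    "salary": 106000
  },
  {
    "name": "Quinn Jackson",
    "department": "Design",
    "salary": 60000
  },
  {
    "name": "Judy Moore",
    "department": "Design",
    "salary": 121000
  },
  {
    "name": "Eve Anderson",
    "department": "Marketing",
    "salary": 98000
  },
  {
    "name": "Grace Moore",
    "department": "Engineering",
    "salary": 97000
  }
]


Group by: department

Groups:
  Design: 3 people, avg salary = 280000/3 ≈ $93333.33
  Engineering: 2 people, avg salary = 212000/2 = $106000
  Marketing: 2 people, avg salary = 204000/2 = $102000
  Sales: 2 people, avg salary = 230000/2 = $115000

Highest average salary: Sales ($115000)

Sales ($115000)


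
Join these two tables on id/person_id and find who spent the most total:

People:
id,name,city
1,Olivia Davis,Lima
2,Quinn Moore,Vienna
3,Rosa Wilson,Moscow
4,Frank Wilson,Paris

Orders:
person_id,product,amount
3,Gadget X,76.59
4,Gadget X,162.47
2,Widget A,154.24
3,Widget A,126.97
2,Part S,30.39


Join on: people.id = orders.person_id

Joined rows:
  Rosa Wilson (Moscow) bought Gadget X for $76.59
  Frank Wilson (Paris) bought Gadget X for $162.47
  Quinn Moore (Vienna) bought Widget A for $154.24
  Rosa Wilson (Moscow) bought Widget A for $126.97
  Quinn Moore (Vienna) bought Part S for $30.39

Total per person:
  Rosa Wilson: $203.56
  Quinn Moore: $184.63
  Frank Wilson: $162.47

Top spender: Rosa Wilson ($203.56)

Rosa Wilson ($203.56)


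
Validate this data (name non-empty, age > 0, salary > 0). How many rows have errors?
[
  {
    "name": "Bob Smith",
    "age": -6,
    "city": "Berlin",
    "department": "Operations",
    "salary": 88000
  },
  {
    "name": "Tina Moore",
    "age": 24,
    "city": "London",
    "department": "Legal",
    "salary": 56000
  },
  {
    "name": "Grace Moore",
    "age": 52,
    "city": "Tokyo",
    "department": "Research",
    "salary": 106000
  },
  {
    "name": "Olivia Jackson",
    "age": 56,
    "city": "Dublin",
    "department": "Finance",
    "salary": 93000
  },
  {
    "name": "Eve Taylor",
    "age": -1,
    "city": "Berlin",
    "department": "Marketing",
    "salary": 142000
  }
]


Validating 5 records:
Rules: name non-empty, age > 0, salary > 0

  Row 1 (Bob Smith): negative age: -6
  Row 2 (Tina Moore): OK
  Row 3 (Grace Moore): OK
  Row 4 (Olivia Jackson): OK
  Row 5 (Eve Taylor): negative age: -1

Total errors: 2

2 errors


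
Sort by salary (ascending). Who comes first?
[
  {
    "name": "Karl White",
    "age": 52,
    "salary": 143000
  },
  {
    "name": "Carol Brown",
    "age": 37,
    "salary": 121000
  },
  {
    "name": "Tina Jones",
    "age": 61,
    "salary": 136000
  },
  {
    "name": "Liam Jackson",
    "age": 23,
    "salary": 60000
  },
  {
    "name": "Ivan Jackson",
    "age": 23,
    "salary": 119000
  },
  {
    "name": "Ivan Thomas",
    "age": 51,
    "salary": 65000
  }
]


Sort by: salary (ascending)

Sorted order:
  1. Liam Jackson (salary = 60000)
  2. Ivan Thomas (salary = 65000)
  3. Ivan Jackson (salary = 119000)
  4. Carol Brown (salary = 121000)
  5. Tina Jones (salary = 136000)
  6. Karl White (salary = 143000)

First: Liam Jackson

Liam Jackson


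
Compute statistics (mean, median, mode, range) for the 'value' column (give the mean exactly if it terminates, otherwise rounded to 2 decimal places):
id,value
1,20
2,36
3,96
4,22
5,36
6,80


Data: [20, 36, 96, 22, 36, 80]
Count: 6
Sum: 290
Mean: 290/6 ≈ 48.33 (rounded to 2 decimal places)
Sorted: [20, 22, 36, 36, 80, 96]
Median: 36.0
Mode: 36 (2 times)
Range: 96 - 20 = 76
Min: 20, Max: 96

mean≈48.33, median=36.0, mode=36, range=76


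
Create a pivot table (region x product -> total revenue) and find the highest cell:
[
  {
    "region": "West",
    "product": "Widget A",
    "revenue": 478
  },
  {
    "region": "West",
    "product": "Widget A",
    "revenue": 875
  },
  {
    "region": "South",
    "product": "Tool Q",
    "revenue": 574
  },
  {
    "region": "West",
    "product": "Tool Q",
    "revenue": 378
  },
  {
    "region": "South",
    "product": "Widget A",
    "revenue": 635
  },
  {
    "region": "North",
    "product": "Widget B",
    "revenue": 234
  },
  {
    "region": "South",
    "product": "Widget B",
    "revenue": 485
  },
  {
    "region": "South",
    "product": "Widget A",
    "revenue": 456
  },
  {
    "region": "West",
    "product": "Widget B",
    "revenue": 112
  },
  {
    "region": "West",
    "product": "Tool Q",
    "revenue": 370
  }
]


Pivot: region (rows) x product (columns) -> total revenue

     Tool Q        Widget A      Widget B    
North            0             0           234  
South          574          1091           485  
West           748          1353           112  

Highest: West / Widget A = $1353

West / Widget A = $1353


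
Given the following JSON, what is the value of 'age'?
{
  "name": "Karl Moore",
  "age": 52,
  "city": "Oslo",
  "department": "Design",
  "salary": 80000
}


Looking up field 'age'
Value: 52

52


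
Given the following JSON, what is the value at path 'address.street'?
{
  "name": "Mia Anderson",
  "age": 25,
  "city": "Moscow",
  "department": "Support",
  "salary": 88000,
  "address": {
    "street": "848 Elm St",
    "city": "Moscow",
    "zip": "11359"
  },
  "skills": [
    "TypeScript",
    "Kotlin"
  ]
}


Query: address.street
Path: address -> street
Value: 848 Elm St

848 Elm St


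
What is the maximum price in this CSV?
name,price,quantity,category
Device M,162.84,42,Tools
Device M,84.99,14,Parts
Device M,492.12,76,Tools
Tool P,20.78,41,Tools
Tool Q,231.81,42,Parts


Computing maximum price:
Values: [162.84, 84.99, 492.12, 20.78, 231.81]
Max = 492.12

492.12


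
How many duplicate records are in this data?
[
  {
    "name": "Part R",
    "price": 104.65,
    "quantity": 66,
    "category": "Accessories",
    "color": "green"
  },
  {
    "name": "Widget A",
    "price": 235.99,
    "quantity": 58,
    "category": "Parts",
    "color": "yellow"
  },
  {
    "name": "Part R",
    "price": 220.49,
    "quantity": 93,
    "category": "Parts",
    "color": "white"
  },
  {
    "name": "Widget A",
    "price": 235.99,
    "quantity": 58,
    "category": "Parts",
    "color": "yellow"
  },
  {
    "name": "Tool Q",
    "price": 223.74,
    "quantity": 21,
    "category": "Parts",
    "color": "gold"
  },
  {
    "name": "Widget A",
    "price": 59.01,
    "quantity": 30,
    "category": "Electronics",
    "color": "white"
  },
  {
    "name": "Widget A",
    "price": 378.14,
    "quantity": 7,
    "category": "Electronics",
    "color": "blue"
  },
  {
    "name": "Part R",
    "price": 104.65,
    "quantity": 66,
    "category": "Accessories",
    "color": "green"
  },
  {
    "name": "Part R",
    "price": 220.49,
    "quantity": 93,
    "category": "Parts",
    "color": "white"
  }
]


Checking 9 records for duplicates:

  Row 1: Part R ($104.65, qty 66)
  Row 2: Widget A ($235.99, qty 58)
  Row 3: Part R ($220.49, qty 93)
  Row 4: Widget A ($235.99, qty 58) <-- DUPLICATE
  Row 5: Tool Q ($223.74, qty 21)
  Row 6: Widget A ($59.01, qty 30)
  Row 7: Widget A ($378.14, qty 7)
  Row 8: Part R ($104.65, qty 66) <-- DUPLICATE
  Row 9: Part R ($220.49, qty 93) <-- DUPLICATE

Duplicates found: 3
Unique records: 6

3 duplicates, 6 unique


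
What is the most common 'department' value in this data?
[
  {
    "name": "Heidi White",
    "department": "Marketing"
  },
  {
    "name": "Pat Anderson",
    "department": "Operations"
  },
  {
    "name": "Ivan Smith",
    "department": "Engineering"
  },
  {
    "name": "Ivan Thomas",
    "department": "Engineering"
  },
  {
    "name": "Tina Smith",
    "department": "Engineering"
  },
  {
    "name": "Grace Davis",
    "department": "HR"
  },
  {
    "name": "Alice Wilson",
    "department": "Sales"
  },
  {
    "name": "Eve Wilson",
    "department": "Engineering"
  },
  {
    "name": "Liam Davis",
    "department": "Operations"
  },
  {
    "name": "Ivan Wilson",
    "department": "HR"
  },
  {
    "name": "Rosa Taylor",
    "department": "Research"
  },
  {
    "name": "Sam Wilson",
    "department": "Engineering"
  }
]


Counting 'department' values across 12 records:

  Engineering: 5 #####
  Operations: 2 ##
  HR: 2 ##
  Marketing: 1 #
  Sales: 1 #
  Research: 1 #

Most common: Engineering (5 times)

Engineering (5 times)


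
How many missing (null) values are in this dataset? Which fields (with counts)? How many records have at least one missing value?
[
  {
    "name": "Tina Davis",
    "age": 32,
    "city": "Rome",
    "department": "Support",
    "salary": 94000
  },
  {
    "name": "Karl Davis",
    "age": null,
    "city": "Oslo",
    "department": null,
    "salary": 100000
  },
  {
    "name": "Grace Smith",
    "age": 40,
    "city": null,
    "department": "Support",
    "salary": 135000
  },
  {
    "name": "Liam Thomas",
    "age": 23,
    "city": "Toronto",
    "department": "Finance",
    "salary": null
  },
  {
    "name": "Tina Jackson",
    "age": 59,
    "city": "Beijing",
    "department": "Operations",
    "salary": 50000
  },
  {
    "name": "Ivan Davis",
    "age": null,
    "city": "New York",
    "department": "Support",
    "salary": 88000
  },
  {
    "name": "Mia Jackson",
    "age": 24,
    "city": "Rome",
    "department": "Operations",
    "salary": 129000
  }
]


Checking for missing (null) values in 7 records:

  Tina Davis: complete
  Karl Davis: age, department
  Grace Smith: city
  Liam Thomas: salary
  Tina Jackson: complete
  Ivan Davis: age
  Mia Jackson: complete

Per field:
  name: 0 missing
  age: 2 missing
  city: 1 missing
  department: 1 missing
  salary: 1 missing

Total missing values: 5
Records with any missing: 4

5 missing values (age: 2, city: 1, department: 1, salary: 1); 4 incomplete records


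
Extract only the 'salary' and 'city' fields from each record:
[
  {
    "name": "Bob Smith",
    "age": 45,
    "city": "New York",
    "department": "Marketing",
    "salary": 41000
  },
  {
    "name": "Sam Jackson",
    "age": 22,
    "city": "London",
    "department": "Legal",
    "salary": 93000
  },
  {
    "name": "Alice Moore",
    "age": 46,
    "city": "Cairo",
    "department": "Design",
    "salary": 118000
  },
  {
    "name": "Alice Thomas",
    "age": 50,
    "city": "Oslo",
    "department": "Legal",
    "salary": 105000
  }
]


Original: 4 records with fields: name, age, city, department, salary
Keep: ['salary', 'city']
Drop: ['name', 'age', 'department']
Result: 4 records, 2 fields each

[
  {
    "salary": 41000,
    "city": "New York"
  },
  {
    "salary": 93000,
    "city": "London"
  },
  {
    "salary": 118000,
    "city": "Cairo"
  },
  {
    "salary": 105000,
    "city": "Oslo"
  }
]


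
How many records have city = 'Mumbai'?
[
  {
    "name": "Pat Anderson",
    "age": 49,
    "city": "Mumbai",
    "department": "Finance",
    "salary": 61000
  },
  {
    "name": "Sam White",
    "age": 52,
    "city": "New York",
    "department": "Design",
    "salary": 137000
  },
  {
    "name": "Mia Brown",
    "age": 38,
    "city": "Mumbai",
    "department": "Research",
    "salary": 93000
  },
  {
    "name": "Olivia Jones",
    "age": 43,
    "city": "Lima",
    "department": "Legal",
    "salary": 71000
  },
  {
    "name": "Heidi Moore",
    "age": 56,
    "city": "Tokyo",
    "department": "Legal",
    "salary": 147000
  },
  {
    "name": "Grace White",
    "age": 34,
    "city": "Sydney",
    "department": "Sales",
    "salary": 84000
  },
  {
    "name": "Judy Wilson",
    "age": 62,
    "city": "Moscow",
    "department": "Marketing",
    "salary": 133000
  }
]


Data: 7 records
Condition: city = 'Mumbai'

Checking each record:
  Pat Anderson: Mumbai MATCH
  Sam White: New York
  Mia Brown: Mumbai MATCH
  Olivia Jones: Lima
  Heidi Moore: Tokyo
  Grace White: Sydney
  Judy Wilson: Moscow

Count: 2

2


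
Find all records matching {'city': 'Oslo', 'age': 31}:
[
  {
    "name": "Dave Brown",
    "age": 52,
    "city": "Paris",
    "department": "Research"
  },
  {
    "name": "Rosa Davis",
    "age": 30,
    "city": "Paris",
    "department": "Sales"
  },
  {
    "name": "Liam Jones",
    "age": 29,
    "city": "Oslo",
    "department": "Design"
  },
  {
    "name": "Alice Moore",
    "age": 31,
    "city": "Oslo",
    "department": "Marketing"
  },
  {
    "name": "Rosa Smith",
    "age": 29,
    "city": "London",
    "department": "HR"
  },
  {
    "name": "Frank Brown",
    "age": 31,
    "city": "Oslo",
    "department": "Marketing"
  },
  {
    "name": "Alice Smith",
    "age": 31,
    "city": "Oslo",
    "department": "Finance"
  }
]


Search criteria: {'city': 'Oslo', 'age': 31}

Checking 7 records:
  Dave Brown: {city: Paris, age: 52}
  Rosa Davis: {city: Paris, age: 30}
  Liam Jones: {city: Oslo, age: 29}
  Alice Moore: {city: Oslo, age: 31} <-- MATCH
  Rosa Smith: {city: London, age: 29}
  Frank Brown: {city: Oslo, age: 31} <-- MATCH
  Alice Smith: {city: Oslo, age: 31} <-- MATCH

Matches: ["Alice Moore", "Frank Brown", "Alice Smith"]

["Alice Moore", "Frank Brown", "Alice Smith"]


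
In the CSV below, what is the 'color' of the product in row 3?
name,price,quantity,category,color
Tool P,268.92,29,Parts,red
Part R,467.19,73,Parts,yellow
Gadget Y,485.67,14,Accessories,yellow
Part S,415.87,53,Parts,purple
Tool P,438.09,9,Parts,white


Query: Row 3 ('Gadget Y'), column 'color'
Value: yellow

yellow


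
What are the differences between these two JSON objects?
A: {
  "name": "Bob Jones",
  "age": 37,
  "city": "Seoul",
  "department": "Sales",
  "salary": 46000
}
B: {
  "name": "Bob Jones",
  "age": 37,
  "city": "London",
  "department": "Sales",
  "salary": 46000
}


Comparing each field (in key order):
  name: same
  age: same
  city: DIFFERENT
  department: same
  salary: same
Differences:
  city: Seoul -> London

1 field(s) changed

1 change: city


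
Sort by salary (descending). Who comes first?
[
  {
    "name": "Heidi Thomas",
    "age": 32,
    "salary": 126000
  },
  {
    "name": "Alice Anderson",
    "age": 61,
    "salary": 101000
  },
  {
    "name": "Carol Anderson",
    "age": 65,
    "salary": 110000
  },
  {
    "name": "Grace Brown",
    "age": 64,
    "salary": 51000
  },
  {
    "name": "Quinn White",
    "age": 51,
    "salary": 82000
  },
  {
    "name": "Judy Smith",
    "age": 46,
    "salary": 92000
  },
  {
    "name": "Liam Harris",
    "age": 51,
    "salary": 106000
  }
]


Sort by: salary (descending)

Sorted order:
  1. Heidi Thomas (salary = 126000)
  2. Carol Anderson (salary = 110000)
  3. Liam Harris (salary = 106000)
  4. Alice Anderson (salary = 101000)
  5. Judy Smith (salary = 92000)
  6. Quinn White (salary = 82000)
  7. Grace Brown (salary = 51000)

First: Heidi Thomas

Heidi Thomas


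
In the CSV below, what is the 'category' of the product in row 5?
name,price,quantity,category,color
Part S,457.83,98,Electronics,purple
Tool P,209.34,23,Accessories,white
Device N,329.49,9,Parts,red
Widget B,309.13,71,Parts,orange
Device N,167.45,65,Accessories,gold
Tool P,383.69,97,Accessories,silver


Query: Row 5 ('Device N'), column 'category'
Value: Accessories

Accessories


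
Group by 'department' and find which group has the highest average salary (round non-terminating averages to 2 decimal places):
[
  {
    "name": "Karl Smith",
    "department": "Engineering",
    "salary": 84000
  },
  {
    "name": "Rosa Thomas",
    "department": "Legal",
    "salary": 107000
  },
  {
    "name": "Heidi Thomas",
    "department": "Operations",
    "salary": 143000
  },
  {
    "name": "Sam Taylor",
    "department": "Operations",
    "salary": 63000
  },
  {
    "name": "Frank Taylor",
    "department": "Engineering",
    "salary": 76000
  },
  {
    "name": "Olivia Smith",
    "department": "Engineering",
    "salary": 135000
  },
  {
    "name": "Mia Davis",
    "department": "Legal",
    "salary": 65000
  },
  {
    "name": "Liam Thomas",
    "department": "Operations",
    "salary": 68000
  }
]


Group by: department

Groups:
  Engineering: 3 people, avg salary = 295000/3 ≈ $98333.33
  Legal: 2 people, avg salary = 172000/2 = $86000
  Operations: 3 people, avg salary = 274000/3 ≈ $91333.33

Highest average salary: Engineering (≈$98333.33)

Engineering (≈$98333.33)


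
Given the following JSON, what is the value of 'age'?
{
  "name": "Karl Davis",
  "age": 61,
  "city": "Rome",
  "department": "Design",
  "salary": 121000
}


Looking up field 'age'
Value: 61

61


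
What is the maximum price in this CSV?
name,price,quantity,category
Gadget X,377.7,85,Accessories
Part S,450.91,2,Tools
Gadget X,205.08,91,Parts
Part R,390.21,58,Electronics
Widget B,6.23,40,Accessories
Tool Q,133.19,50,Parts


Computing maximum price:
Values: [377.7, 450.91, 205.08, 390.21, 6.23, 133.19]
Max = 450.91

450.91


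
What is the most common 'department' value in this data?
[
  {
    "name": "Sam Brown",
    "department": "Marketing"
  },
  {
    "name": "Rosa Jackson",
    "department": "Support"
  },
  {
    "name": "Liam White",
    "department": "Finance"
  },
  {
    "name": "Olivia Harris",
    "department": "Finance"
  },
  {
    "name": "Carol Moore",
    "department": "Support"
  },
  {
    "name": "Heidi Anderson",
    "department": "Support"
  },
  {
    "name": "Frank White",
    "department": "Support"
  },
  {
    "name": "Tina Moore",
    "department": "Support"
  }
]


Counting 'department' values across 8 records:

  Support: 5 #####
  Finance: 2 ##
  Marketing: 1 #

Most common: Support (5 times)

Support (5 times)


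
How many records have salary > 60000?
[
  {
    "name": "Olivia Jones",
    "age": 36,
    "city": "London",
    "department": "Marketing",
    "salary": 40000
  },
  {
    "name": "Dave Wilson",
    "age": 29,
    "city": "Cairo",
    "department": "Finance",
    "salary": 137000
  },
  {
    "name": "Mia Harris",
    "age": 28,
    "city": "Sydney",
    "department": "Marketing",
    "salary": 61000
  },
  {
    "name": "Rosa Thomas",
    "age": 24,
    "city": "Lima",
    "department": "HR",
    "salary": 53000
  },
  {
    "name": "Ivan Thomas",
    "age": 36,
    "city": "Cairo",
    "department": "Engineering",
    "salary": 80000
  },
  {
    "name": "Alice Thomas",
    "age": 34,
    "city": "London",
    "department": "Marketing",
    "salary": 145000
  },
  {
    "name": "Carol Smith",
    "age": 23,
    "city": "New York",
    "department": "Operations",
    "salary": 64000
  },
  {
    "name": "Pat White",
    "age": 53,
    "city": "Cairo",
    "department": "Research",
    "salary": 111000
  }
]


Data: 8 records
Condition: salary > 60000

Checking each record:
  Olivia Jones: 40000
  Dave Wilson: 137000 MATCH
  Mia Harris: 61000 MATCH
  Rosa Thomas: 53000
  Ivan Thomas: 80000 MATCH
  Alice Thomas: 145000 MATCH
  Carol Smith: 64000 MATCH
  Pat White: 111000 MATCH

Count: 6

6


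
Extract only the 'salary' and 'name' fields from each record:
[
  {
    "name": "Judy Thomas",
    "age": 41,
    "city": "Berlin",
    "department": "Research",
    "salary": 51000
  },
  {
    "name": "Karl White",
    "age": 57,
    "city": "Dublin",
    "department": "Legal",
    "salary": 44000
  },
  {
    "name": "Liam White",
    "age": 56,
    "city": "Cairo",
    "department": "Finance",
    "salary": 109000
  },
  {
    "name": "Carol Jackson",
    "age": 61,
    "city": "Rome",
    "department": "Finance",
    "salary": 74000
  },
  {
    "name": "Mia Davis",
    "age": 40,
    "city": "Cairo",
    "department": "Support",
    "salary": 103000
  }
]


Original: 5 records with fields: name, age, city, department, salary
Keep: ['salary', 'name']
Drop: ['age', 'city', 'department']
Result: 5 records, 2 fields each

[
  {
    "salary": 51000,
    "name": "Judy Thomas"
  },
  {
    "salary": 44000,
    "name": "Karl White"
  },
  {
    "salary": 109000,
    "name": "Liam White"
  },
  {
    "salary": 74000,
    "name": "Carol Jackson"
  },
  {
    "salary": 103000,
    "name": "Mia Davis"
  }
]


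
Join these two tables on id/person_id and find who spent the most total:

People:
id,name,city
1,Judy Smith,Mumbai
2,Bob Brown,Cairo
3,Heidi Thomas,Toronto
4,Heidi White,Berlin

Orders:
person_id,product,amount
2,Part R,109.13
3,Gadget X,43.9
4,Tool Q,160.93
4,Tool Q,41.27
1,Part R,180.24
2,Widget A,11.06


Join on: people.id = orders.person_id

Joined rows:
  Bob Brown (Cairo) bought Part R for $109.13
  Heidi Thomas (Toronto) bought Gadget X for $43.9
  Heidi White (Berlin) bought Tool Q for $160.93
  Heidi White (Berlin) bought Tool Q for $41.27
  Judy Smith (Mumbai) bought Part R for $180.24
  Bob Brown (Cairo) bought Widget A for $11.06

Total per person:
  Heidi White: $202.20
  Judy Smith: $180.24
  Bob Brown: $120.19
  Heidi Thomas: $43.90

Top spender: Heidi White ($202.20)

Heidi White ($202.20)


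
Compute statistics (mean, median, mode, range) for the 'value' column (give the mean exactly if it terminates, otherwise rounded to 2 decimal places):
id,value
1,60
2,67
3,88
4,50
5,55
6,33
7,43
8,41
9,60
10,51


Data: [60, 67, 88, 50, 55, 33, 43, 41, 60, 51]
Count: 10
Sum: 548
Mean: 548/10 = 54.8
Sorted: [33, 41, 43, 50, 51, 55, 60, 60, 67, 88]
Median: 53.0
Mode: 60 (2 times)
Range: 88 - 33 = 55
Min: 33, Max: 88

mean=54.8, median=53.0, mode=60, range=55


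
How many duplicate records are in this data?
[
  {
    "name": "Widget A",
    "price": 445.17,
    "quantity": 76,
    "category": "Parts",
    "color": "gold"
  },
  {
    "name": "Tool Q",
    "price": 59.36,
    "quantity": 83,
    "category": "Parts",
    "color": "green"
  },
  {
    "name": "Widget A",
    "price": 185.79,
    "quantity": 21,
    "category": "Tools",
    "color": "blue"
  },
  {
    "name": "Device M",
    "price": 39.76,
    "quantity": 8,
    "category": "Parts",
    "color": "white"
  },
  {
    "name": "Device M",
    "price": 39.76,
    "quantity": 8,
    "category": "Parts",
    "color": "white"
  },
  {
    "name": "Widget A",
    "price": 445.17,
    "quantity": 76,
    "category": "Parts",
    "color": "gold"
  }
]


Checking 6 records for duplicates:

  Row 1: Widget A ($445.17, qty 76)
  Row 2: Tool Q ($59.36, qty 83)
  Row 3: Widget A ($185.79, qty 21)
  Row 4: Device M ($39.76, qty 8)
  Row 5: Device M ($39.76, qty 8) <-- DUPLICATE
  Row 6: Widget A ($445.17, qty 76) <-- DUPLICATE

Duplicates found: 2
Unique records: 4

2 duplicates, 4 unique


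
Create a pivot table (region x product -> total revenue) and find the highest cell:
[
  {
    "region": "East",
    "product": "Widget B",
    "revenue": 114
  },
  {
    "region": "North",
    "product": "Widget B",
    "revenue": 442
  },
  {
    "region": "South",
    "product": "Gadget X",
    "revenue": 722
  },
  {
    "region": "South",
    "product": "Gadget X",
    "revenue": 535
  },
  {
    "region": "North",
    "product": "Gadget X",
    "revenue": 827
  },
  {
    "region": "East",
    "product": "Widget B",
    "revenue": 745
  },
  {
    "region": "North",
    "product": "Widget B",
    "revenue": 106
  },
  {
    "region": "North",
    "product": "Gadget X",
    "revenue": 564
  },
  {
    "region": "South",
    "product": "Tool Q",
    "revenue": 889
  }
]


Pivot: region (rows) x product (columns) -> total revenue

     Gadget X      Tool Q        Widget B    
East             0             0           859  
North         1391             0           548  
South         1257           889             0  

Highest: North / Gadget X = $1391

North / Gadget X = $1391


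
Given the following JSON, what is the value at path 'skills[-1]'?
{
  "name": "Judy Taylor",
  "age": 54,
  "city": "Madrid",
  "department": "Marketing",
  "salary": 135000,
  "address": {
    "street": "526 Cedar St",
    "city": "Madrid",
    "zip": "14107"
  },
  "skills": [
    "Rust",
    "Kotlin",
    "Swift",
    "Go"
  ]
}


Query: skills[-1]
Path: skills -> last element
Value: Go

Go


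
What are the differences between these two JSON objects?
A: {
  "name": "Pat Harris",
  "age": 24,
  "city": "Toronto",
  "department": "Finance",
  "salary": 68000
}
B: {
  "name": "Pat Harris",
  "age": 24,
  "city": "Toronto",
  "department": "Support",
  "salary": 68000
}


Comparing each field (in key order):
  name: same
  age: same
  city: same
  department: DIFFERENT
  salary: same
Differences:
  department: Finance -> Support

1 field(s) changed

1 change: department


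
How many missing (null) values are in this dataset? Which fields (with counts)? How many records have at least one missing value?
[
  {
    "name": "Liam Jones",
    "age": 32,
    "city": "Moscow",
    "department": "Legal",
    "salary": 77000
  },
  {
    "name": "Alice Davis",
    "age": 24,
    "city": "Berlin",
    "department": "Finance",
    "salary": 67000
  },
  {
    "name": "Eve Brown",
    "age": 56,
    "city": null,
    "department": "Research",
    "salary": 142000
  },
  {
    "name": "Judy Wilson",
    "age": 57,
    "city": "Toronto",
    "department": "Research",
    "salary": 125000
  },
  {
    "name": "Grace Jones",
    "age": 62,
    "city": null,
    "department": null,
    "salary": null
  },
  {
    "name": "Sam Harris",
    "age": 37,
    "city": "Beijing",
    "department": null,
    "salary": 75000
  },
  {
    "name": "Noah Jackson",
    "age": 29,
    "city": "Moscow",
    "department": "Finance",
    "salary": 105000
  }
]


Checking for missing (null) values in 7 records:

  Liam Jones: complete
  Alice Davis: complete
  Eve Brown: city
  Judy Wilson: complete
  Grace Jones: city, department, salary
  Sam Harris: department
  Noah Jackson: complete

Per field:
  name: 0 missing
  age: 0 missing
  city: 2 missing
  department: 2 missing
  salary: 1 missing

Total missing values: 5
Records with any missing: 3

5 missing values (city: 2, department: 2, salary: 1); 3 incomplete records


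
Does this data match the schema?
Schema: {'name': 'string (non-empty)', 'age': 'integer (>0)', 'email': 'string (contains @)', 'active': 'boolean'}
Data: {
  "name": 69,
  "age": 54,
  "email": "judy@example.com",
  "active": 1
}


Validating each field against schema:
  name: FAIL (69 is not a string)
  age: OK (positive integer)
  email: OK (string with @)
  active: FAIL (1 is not a boolean)

Result: INVALID (2 errors: name, active)

INVALID (2 errors: name, active)


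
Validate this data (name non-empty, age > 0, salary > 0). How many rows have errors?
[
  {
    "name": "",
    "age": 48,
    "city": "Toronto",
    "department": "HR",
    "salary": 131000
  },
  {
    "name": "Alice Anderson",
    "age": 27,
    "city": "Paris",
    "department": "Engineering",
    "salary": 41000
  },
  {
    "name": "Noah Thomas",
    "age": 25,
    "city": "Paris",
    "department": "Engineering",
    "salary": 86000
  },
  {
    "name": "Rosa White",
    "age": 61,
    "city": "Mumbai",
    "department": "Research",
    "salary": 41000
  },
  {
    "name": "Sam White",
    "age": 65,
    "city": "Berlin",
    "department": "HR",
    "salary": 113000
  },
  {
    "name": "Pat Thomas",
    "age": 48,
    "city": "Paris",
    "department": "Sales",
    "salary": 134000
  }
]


Validating 6 records:
Rules: name non-empty, age > 0, salary > 0

  Row 1 (???): empty name
  Row 2 (Alice Anderson): OK
  Row 3 (Noah Thomas): OK
  Row 4 (Rosa White): OK
  Row 5 (Sam White): OK
  Row 6 (Pat Thomas): OK

Total errors: 1

1 errors


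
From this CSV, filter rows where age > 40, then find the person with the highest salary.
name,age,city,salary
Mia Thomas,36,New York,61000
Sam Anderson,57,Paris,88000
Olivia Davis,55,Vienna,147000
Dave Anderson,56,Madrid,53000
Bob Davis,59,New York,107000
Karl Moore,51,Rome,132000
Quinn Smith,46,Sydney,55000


Filter: age > 40
Sort by: salary (descending)

Filtered records (6):
  Olivia Davis, age 55, salary $147000
  Karl Moore, age 51, salary $132000
  Bob Davis, age 59, salary $107000
  Sam Anderson, age 57, salary $88000
  Quinn Smith, age 46, salary $55000
  Dave Anderson, age 56, salary $53000

Highest salary: Olivia Davis ($147000)

Olivia Davis


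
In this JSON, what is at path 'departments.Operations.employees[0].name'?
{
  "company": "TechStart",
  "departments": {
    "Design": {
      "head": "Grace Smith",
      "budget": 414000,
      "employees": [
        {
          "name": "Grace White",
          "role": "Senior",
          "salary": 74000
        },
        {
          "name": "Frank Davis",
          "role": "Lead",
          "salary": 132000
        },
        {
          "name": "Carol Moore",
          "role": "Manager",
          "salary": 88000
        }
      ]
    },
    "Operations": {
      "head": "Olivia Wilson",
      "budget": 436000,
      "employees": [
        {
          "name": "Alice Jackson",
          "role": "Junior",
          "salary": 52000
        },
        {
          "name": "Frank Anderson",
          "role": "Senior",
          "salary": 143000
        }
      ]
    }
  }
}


Path: departments.Operations.employees[0].name

Navigate:
  -> departments
  -> Operations
  -> employees[0].name = 'Alice Jackson'

Alice Jackson


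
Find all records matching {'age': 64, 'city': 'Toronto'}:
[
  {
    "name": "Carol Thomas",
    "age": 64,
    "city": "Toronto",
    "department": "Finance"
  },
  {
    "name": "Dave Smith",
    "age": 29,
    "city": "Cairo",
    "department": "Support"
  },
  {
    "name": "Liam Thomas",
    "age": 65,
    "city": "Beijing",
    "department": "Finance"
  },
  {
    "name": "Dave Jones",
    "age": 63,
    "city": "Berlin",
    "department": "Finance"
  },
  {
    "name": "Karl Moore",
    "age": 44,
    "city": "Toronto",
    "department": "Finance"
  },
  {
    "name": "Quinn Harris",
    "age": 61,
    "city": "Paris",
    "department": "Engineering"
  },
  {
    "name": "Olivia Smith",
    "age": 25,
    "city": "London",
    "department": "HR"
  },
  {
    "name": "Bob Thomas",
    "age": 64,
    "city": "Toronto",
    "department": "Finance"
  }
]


Search criteria: {'age': 64, 'city': 'Toronto'}

Checking 8 records:
  Carol Thomas: {age: 64, city: Toronto} <-- MATCH
  Dave Smith: {age: 29, city: Cairo}
  Liam Thomas: {age: 65, city: Beijing}
  Dave Jones: {age: 63, city: Berlin}
  Karl Moore: {age: 44, city: Toronto}
  Quinn Harris: {age: 61, city: Paris}
  Olivia Smith: {age: 25, city: London}
  Bob Thomas: {age: 64, city: Toronto} <-- MATCH

Matches: ["Carol Thomas", "Bob Thomas"]

["Carol Thomas", "Bob Thomas"]
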